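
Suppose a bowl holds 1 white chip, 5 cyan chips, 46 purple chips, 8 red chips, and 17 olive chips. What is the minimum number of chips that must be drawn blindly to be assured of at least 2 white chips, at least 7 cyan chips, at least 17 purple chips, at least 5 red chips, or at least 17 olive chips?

43

The worst case stops just short of every target: 1 white, all 5 cyan, 16 purple, 4 red, 16 olive — 1 + 5 + 16 + 4 + 16 = 42 chips.
One more chip must push some color to its target, so 42 + 1 = 43.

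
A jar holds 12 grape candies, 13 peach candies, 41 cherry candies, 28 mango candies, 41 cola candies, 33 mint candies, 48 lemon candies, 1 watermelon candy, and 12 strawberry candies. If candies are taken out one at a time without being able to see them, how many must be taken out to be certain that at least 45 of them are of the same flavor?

In the worst case we take at most 44 of each flavor, but all 12 grape, all 13 peach, all 41 cherry, all 28 mango, all 41 cola, all 33 mint, all 1 watermelon, and all 12 strawberry (fewer than 44), giving 12 + 13 + 41 + 28 + 41 + 33 + 44 + 1 + 12 = 225.
One more candy then forces some flavor to 45, so 225 + 1 = 226.

226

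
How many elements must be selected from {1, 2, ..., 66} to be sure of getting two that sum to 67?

Partition {1, …, 66} into 33 pairs: {1,66}, {2,65}, …, {33,34}.
Choosing 33 integers — say the integers 1 through 33 — takes one from each pair and avoids the property.
Choosing 34 forces two into the same pair by pigeonhole, and those sum to 67. So 34.

34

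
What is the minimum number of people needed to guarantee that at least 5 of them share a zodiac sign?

There are 12 zodiac signs acting as pigeonholes.
With 12 × 4 = 48 people we could place exactly 4 in each, with no class reaching 5.
One more forces some class to hold 5, so 48 + 1 = 49.

49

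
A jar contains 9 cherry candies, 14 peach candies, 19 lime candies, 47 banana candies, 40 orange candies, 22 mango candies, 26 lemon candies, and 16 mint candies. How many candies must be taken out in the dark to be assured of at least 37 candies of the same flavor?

179

In the worst case we take at most 36 of each flavor, but all 9 cherry, all 14 peach, all 19 lime, all 22 mango, all 26 lemon, and all 16 mint (fewer than 36), giving 9 + 14 + 19 + 36 + 36 + 22 + 26 + 16 = 178.
One more candy then forces some flavor to 37, so 178 + 1 = 179.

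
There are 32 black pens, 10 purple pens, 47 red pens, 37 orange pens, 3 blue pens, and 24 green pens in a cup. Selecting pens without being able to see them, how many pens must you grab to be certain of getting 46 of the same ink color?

In the worst case we take at most 45 of each ink color, but all 32 black, all 10 purple, all 37 orange, all 3 blue, and all 24 green (fewer than 45), giving 32 + 10 + 45 + 37 + 3 + 24 = 151.
One more pen then forces some ink color to 46, so 151 + 1 = 152.

152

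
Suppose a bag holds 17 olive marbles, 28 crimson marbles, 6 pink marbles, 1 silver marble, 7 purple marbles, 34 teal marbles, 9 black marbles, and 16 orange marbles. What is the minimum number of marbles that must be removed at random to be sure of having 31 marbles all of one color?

Treat the 8 colors as pigeonholes.
In the worst case we take at most 30 of each color, but all 17 olive, all 28 crimson, all 6 pink, all 1 silver, all 7 purple, all 9 black, and all 16 orange (fewer than 30), giving 17 + 28 + 6 + 1 + 7 + 30 + 9 + 16 = 114.
One more marble then forces some color to 31, so 114 + 1 = 115.

115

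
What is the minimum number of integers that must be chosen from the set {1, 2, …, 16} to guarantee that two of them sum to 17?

9

Partition {1, …, 16} into 8 pairs: {1,16}, {2,15}, …, {8,9}.
Choosing 8 integers — say the integers 1 through 8 — takes one from each pair and avoids the property.
Choosing 9 forces two into the same pair by pigeonhole, and those sum to 17. So 9.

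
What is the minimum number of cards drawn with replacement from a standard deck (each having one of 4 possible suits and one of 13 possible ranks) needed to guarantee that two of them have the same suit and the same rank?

There are 4 × 13 = 52 (suit, rank) combinations acting as pigeonholes.
With 52 cards drawn with replacement from a standard deck we could place one in each, avoiding any repeat.
One more forces some (suit, rank) pair to hold 2, so 52 + 1 = 53.

53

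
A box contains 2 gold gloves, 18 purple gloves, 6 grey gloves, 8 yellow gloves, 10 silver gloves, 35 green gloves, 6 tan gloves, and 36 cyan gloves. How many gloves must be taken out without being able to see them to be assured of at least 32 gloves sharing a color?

113

In the worst case we take at most 31 of each color, but all 2 gold, all 18 purple, all 6 grey, all 8 yellow, all 10 silver, and all 6 tan (fewer than 31), giving 2 + 18 + 6 + 8 + 10 + 31 + 6 + 31 = 112.
One more glove then forces some color to 32, so 112 + 1 = 113.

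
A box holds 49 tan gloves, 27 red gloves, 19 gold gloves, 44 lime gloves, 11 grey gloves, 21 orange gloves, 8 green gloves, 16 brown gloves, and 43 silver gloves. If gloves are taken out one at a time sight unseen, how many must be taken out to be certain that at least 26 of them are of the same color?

In the worst case we take at most 25 of each color, but all 19 gold, all 11 grey, all 21 orange, all 8 green, and all 16 brown (fewer than 25), giving 25 + 25 + 19 + 25 + 11 + 21 + 8 + 16 + 25 = 175.
One more glove then forces some color to 26, so 175 + 1 = 176.

176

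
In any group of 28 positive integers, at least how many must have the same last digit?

3

If each of the 10 possible last digits held at most 2, the total would be at most 10 × 2 = 20 < 28, a contradiction.
So at least one holds ⌈28/10⌉ = 3.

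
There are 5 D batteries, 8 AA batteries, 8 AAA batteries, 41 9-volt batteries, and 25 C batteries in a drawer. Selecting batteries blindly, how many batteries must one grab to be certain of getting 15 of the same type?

50

Treat the 5 types as pigeonholes.
In the worst case we take at most 14 of each type, but all 5 D, all 8 AA, and all 8 AAA (fewer than 14), giving 5 + 8 + 8 + 14 + 14 = 49.
One more battery then forces some type to 15, so 49 + 1 = 50.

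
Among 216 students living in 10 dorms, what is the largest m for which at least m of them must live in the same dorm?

The 216 students fall into 10 dorms.
If each of the 10 dorms held at most 21, the total would be at most 10 × 21 = 210 < 216, a contradiction.
So at least one holds ⌈216/10⌉ = 22.

22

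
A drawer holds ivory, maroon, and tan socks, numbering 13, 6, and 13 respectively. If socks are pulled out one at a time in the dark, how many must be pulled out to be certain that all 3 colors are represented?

The hardest color to obtain is maroon: we could draw every other sock first — 32 − 6 = 26 socks — without a single maroon one.
The next draw must be maroon, so 26 + 1 = 27.

27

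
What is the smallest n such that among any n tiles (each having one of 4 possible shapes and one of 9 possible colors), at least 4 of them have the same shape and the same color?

There are 4 × 9 = 36 (shape, color) combinations acting as pigeonholes.
With 36 × 3 = 108 tiles we could place exactly 3 in each, with no (shape, color) pair reaching 4.
One more forces some (shape, color) pair to hold 4, so 108 + 1 = 109.

109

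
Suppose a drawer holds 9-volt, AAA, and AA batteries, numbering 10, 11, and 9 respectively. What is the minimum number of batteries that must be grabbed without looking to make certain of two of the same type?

4

Treat the 3 types as pigeonholes.
The worst case takes 1 battery of each type without reaching 2 of any: 3 × 1 = 3.
The next battery must bring some type to 2, so 3 + 1 = 4.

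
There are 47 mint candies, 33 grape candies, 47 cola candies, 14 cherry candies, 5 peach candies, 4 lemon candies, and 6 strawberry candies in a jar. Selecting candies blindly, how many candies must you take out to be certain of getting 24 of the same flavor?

99

Treat the 7 flavors as pigeonholes.
In the worst case we take at most 23 of each flavor, but all 14 cherry, all 5 peach, all 4 lemon, and all 6 strawberry (fewer than 23), giving 23 + 23 + 23 + 14 + 5 + 4 + 6 = 98.
One more candy then forces some flavor to 24, so 98 + 1 = 99.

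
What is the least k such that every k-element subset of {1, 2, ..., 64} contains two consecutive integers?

Partition {1, …, 64} into 32 pairs: {1,2}, {3,4}, …, {63,64}.
Choosing 32 integers — say the 32 even numbers 2, 4, …, 64 — takes one from each pair and avoids the property.
Choosing 33 forces two into the same pair by pigeonhole, and those are consecutive. So 33.

33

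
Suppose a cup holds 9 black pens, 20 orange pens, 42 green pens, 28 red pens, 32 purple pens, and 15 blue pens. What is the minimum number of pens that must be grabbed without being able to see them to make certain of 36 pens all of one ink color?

Treat the 6 ink colors as pigeonholes.
In the worst case we take at most 35 of each ink color, but all 9 black, all 20 orange, all 28 red, all 32 purple, and all 15 blue (fewer than 35), giving 9 + 20 + 35 + 28 + 32 + 15 = 139.
One more pen then forces some ink color to 36, so 139 + 1 = 140.

140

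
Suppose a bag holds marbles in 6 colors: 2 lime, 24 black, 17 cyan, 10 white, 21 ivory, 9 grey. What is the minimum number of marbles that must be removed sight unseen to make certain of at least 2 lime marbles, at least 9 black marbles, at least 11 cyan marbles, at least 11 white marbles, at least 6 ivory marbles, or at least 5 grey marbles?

39

The worst case stops just short of every target: 1 lime, 8 black, 10 cyan, 10 white, 5 ivory, 4 grey — 1 + 8 + 10 + 10 + 5 + 4 = 38 marbles.
One more marble must push some color to its target, so 38 + 1 = 39.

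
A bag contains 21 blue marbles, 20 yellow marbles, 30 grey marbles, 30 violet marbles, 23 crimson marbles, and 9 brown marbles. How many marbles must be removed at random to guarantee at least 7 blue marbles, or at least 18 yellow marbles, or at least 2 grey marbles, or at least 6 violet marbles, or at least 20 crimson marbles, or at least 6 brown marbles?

Each of the 6 colors has its own threshold; avoid all of them simultaneously.
The worst case stops just short of every target: 6 blue, 17 yellow, 1 grey, 5 violet, 19 crimson, 5 brown — 6 + 17 + 1 + 5 + 19 + 5 = 53 marbles.
One more marble must push some color to its target, so 53 + 1 = 54.

54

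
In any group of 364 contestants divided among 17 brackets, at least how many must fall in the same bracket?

If each of the 17 brackets held at most 21, the total would be at most 17 × 21 = 357 < 364, a contradiction.
So at least one holds ⌈364/17⌉ = 22.

22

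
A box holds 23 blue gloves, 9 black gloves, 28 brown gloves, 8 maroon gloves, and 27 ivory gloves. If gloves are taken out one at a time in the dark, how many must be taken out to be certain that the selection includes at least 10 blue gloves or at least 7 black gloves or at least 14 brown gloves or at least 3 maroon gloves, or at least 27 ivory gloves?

57

Each of the 5 colors has its own threshold; avoid all of them simultaneously.
The worst case stops just short of every target: 9 blue, 6 black, 13 brown, 2 maroon, 26 ivory — 9 + 6 + 13 + 2 + 26 = 56 gloves.
One more glove must push some color to its target, so 56 + 1 = 57.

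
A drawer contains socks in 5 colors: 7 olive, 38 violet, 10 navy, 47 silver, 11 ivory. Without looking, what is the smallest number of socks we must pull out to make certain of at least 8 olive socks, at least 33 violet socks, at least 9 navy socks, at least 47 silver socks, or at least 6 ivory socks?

The worst case stops just short of every target: 7 olive, 32 violet, 8 navy, 46 silver, 5 ivory — 7 + 32 + 8 + 46 + 5 = 98 socks.
One more sock must push some color to its target, so 98 + 1 = 99.

99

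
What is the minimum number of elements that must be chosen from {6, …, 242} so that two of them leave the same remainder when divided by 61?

62

Group the integers by remainder mod 61; there are 61 residue classes, each nonempty in this range.
Choosing one from each class (61 integers) avoids any shared remainder.
One more choice must repeat a class, so two differ by a multiple of 61. Hence 61 + 1 = 62.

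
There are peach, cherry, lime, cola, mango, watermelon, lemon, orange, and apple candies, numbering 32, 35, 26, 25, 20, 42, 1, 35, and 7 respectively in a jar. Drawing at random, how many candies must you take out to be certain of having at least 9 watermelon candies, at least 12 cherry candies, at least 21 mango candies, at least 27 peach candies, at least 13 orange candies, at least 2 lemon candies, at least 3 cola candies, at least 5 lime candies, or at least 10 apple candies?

92

The worst case stops just short of every target: 26 peach, 11 cherry, 4 lime, 2 cola, 20 mango, 8 watermelon, 1 lemon, 12 orange, all 7 apple — 26 + 11 + 4 + 2 + 20 + 8 + 1 + 12 + 7 = 91 candies.
One more candy must push some flavor to its target, so 91 + 1 = 92.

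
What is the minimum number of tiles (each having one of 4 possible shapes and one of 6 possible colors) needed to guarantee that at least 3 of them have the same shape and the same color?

There are 4 × 6 = 24 (shape, color) combinations acting as pigeonholes.
With 24 × 2 = 48 tiles we could place exactly 2 in each, with no (shape, color) pair reaching 3.
One more forces some (shape, color) pair to hold 3, so 48 + 1 = 49.

49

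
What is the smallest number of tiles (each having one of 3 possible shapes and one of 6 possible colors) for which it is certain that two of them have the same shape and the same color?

There are 3 × 6 = 18 (shape, color) combinations acting as pigeonholes.
With 18 tiles we could place one in each, avoiding any repeat.
One more forces some (shape, color) pair to hold 2, so 18 + 1 = 19.

19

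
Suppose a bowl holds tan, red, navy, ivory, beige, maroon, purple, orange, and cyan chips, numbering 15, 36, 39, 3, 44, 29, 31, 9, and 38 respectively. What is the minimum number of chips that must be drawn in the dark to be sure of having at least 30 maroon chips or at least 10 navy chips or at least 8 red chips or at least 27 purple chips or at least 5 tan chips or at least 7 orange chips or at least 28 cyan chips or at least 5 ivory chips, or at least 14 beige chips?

The worst case stops just short of every target: 4 tan, 7 red, 9 navy, all 3 ivory, 13 beige, 29 maroon, 26 purple, 6 orange, 27 cyan — 4 + 7 + 9 + 3 + 13 + 29 + 26 + 6 + 27 = 124 chips.
One more chip must push some color to its target, so 124 + 1 = 125.

125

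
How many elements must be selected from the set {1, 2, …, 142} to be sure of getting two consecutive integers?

Partition {1, …, 142} into 71 pairs: {1,2}, {3,4}, …, {141,142}.
Choosing 71 integers — say the 71 even numbers 2, 4, …, 142 — takes one from each pair and avoids the property.
Choosing 72 forces two into the same pair by pigeonhole, and those are consecutive. So 72.

72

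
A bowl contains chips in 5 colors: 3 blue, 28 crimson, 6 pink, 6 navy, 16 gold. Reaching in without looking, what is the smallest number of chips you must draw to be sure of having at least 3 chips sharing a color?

11

The worst case takes 2 chips of each color without reaching 3 of any: 5 × 2 = 10.
The next chip must bring some color to 3, so 10 + 1 = 11.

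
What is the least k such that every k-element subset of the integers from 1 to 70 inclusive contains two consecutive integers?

36

Partition {1, …, 70} into 35 pairs: {1,2}, {3,4}, …, {69,70}.
Choosing 35 integers — say the 35 even numbers 2, 4, …, 70 — takes one from each pair and avoids the property.
Choosing 36 forces two into the same pair by pigeonhole, and those are consecutive. So 36.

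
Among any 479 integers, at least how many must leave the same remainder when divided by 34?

If each of the 34 residue classes modulo 34 held at most 14, the total would be at most 34 × 14 = 476 < 479, a contradiction.
So at least one holds ⌈479/34⌉ = 15.

15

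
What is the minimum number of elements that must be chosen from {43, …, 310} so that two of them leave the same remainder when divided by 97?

Group the integers by remainder mod 97; there are 97 residue classes, each nonempty in this range.
Choosing one from each class (97 integers) avoids any shared remainder.
One more choice must repeat a class, so two differ by a multiple of 97. Hence 97 + 1 = 98.

98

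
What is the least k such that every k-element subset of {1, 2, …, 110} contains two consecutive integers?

56

Partition {1, …, 110} into 55 pairs: {1,2}, {3,4}, …, {109,110}.
Choosing 55 integers — say the 55 even numbers 2, 4, …, 110 — takes one from each pair and avoids the property.
Choosing 56 forces two into the same pair by pigeonhole, and those are consecutive. So 56.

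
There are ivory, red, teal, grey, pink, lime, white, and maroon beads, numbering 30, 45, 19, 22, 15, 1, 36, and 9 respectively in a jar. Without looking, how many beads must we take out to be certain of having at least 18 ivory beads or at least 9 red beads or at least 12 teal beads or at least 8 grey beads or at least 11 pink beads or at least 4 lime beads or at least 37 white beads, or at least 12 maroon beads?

Each of the 8 colors has its own threshold; avoid all of them simultaneously.
The worst case stops just short of every target: 17 ivory, 8 red, 11 teal, 7 grey, 10 pink, all 1 lime, 36 white, all 9 maroon — 17 + 8 + 11 + 7 + 10 + 1 + 36 + 9 = 99 beads.
One more bead must push some color to its target, so 99 + 1 = 100.

100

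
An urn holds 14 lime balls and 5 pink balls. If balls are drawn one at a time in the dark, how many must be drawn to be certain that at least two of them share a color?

3

Treat the 2 colors as pigeonholes.
The worst case takes 1 ball of each color without reaching 2 of any: 2 × 1 = 2.
The next ball must bring some color to 2, so 2 + 1 = 3.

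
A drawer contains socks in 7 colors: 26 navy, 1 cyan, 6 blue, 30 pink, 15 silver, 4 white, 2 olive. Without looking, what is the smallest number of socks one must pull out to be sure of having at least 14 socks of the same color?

53

In the worst case we take at most 13 of each color, but all 1 cyan, all 6 blue, all 4 white, and all 2 olive (fewer than 13), giving 13 + 1 + 6 + 13 + 13 + 4 + 2 = 52.
One more sock then forces some color to 14, so 52 + 1 = 53.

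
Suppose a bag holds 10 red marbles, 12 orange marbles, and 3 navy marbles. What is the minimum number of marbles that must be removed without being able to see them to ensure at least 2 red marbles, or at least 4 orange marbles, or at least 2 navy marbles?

Each of the 3 colors has its own threshold; avoid all of them simultaneously.
The worst case stops just short of every target: 1 red, 3 orange, 1 navy — 1 + 3 + 1 = 5 marbles.
One more marble must push some color to its target, so 5 + 1 = 6.

6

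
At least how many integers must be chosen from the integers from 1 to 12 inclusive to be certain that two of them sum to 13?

7

Partition {1, …, 12} into 6 pairs: {1,12}, {2,11}, …, {6,7}.
Choosing 6 integers — say the integers 1 through 6 — takes one from each pair and avoids the property.
Choosing 7 forces two into the same pair by pigeonhole, and those sum to 13. So 7.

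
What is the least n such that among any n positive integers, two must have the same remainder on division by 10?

11

Use the pigeonhole principle on residue classes: two integers differ by a multiple of 10 exactly when they share a remainder mod 10.
There are 10 residue classes mod 10, so 10 integers can all lie in distinct classes.
One more integer must repeat a residue, giving a difference divisible by 10. So n = 10 + 1 = 11.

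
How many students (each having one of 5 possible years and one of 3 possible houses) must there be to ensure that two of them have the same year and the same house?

16

There are 5 × 3 = 15 (year, house) combinations acting as pigeonholes.
With 15 students we could place one in each, avoiding any repeat.
One more forces some (year, house) pair to hold 2, so 15 + 1 = 16.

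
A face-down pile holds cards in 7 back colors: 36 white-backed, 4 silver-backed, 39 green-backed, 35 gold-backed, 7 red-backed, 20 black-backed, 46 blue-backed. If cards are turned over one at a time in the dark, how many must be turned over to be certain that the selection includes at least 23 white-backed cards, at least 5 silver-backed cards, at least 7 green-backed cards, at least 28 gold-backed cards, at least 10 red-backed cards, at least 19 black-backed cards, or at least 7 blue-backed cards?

91

Each of the 7 back colors has its own threshold; avoid all of them simultaneously.
The worst case stops just short of every target: 22 white-backed, 4 silver-backed, 6 green-backed, 27 gold-backed, all 7 red-backed, 18 black-backed, 6 blue-backed — 22 + 4 + 6 + 27 + 7 + 18 + 6 = 90 cards.
One more card must push some back color to its target, so 90 + 1 = 91.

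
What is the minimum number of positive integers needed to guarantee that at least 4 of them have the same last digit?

There are 10 possible last digits acting as pigeonholes.
With 10 × 3 = 30 positive integers we could place exactly 3 in each, with no class reaching 4.
One more forces some class to hold 4, so 30 + 1 = 31.

31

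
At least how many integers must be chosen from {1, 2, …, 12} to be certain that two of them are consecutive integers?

7

Partition {1, …, 12} into 6 pairs: {1,2}, {3,4}, …, {11,12}.
Choosing 6 integers — say the 6 even numbers 2, 4, …, 12 — takes one from each pair and avoids the property.
Choosing 7 forces two into the same pair by pigeonhole, and those are consecutive. So 7.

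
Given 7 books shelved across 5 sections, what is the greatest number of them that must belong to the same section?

2

The 7 books fall into 5 sections.
If each of the 5 sections held at most 1, the total would be at most 5 × 1 = 5 < 7, a contradiction.
So at least one holds ⌈7/5⌉ = 2.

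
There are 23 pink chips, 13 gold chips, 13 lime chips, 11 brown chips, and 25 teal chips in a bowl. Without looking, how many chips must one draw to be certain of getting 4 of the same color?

16

Treat the 5 colors as pigeonholes.
The worst case takes 3 chips of each color without reaching 4 of any: 5 × 3 = 15.
The next chip must bring some color to 4, so 15 + 1 = 16.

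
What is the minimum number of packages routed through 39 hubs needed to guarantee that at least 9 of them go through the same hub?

313

There are 39 hubs acting as pigeonholes.
With 39 × 8 = 312 packages we could place exactly 8 in each, with no class reaching 9.
One more forces some class to hold 9, so 312 + 1 = 313.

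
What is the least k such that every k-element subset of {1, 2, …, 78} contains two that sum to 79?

40

Partition {1, …, 78} into 39 pairs: {1,78}, {2,77}, …, {39,40}.
Choosing 39 integers — say the integers 1 through 39 — takes one from each pair and avoids the property.
Choosing 40 forces two into the same pair by pigeonhole, and those sum to 79. So 40.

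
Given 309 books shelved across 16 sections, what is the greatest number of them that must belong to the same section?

The 309 books fall into 16 sections.
If each of the 16 sections held at most 19, the total would be at most 16 × 19 = 304 < 309, a contradiction.
So at least one holds ⌈309/16⌉ = 20.

20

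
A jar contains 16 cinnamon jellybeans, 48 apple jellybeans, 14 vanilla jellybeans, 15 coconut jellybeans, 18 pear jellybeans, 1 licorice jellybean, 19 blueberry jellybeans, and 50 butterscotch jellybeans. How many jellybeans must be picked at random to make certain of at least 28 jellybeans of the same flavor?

138

In the worst case we take at most 27 of each flavor, but all 16 cinnamon, all 14 vanilla, all 15 coconut, all 18 pear, all 1 licorice, and all 19 blueberry (fewer than 27), giving 16 + 27 + 14 + 15 + 18 + 1 + 19 + 27 = 137.
One more jellybean then forces some flavor to 28, so 137 + 1 = 138.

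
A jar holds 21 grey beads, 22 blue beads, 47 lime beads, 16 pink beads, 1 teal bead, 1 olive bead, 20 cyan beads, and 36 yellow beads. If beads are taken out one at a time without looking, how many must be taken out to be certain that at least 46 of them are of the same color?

In the worst case we take at most 45 of each color, but all 21 grey, all 22 blue, all 16 pink, all 1 teal, all 1 olive, all 20 cyan, and all 36 yellow (fewer than 45), giving 21 + 22 + 45 + 16 + 1 + 1 + 20 + 36 = 162.
One more bead then forces some color to 46, so 162 + 1 = 163.

163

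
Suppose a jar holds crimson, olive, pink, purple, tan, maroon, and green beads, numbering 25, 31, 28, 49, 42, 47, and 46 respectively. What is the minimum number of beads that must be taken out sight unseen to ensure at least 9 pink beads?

The worst case draws every non-pink bead first: 25 + 31 + 49 + 42 + 47 + 46 = 240.
The next 9 draws are then forced to be pink, giving 240 + 9 = 249.

249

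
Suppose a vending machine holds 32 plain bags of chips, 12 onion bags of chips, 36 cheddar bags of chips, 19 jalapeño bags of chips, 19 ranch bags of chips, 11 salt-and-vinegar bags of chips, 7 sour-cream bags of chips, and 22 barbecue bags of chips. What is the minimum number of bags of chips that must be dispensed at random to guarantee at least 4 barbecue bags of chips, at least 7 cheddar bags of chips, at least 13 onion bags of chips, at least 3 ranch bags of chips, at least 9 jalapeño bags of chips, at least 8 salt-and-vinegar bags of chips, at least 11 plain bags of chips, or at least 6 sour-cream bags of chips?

54

Each of the 8 flavors has its own threshold; avoid all of them simultaneously.
The worst case stops just short of every target: 10 plain, 12 onion, 6 cheddar, 8 jalapeño, 2 ranch, 7 salt-and-vinegar, 5 sour-cream, 3 barbecue — 10 + 12 + 6 + 8 + 2 + 7 + 5 + 3 = 53 bags of chips.
One more bag of chips must push some flavor to its target, so 53 + 1 = 54.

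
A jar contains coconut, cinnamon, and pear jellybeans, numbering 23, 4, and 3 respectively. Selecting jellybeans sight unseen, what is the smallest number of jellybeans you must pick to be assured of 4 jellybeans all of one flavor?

10

Treat the 3 flavors as pigeonholes.
The worst case takes 3 jellybeans of each flavor without reaching 4 of any: 3 × 3 = 9.
The next jellybean must bring some flavor to 4, so 9 + 1 = 10.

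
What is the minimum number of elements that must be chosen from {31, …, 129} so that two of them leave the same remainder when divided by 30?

Use the pigeonhole principle on residue classes: group the integers by remainder mod 30; there are 30 residue classes, each nonempty in this range.
Choosing one from each class (30 integers) avoids any shared remainder.
One more choice must repeat a class, so two differ by a multiple of 30. Hence 30 + 1 = 31.

31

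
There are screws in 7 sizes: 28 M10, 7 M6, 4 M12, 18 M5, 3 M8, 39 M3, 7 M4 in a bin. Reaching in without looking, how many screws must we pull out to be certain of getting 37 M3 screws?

To avoid M3 screws as long as possible, exhaust the other 6 sizes first.
The worst case draws every non-M3 screw first: 28 + 7 + 4 + 18 + 3 + 7 = 67.
The next 37 draws are then forced to be M3, giving 67 + 37 = 104.

104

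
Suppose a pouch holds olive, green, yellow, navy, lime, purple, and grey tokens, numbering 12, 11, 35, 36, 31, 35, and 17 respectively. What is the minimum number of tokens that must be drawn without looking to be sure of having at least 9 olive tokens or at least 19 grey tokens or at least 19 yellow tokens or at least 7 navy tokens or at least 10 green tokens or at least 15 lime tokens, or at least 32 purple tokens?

The worst case stops just short of every target: 8 olive, 9 green, 18 yellow, 6 navy, 14 lime, 31 purple, all 17 grey — 8 + 9 + 18 + 6 + 14 + 31 + 17 = 103 tokens.
One more token must push some color to its target, so 103 + 1 = 104.

104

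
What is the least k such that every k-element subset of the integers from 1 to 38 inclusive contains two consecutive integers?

Partition {1, …, 38} into 19 pairs: {1,2}, {3,4}, …, {37,38}.
Choosing 19 integers — say the 19 even numbers 2, 4, …, 38 — takes one from each pair and avoids the property.
Choosing 20 forces two into the same pair by pigeonhole, and those are consecutive. So 20.

20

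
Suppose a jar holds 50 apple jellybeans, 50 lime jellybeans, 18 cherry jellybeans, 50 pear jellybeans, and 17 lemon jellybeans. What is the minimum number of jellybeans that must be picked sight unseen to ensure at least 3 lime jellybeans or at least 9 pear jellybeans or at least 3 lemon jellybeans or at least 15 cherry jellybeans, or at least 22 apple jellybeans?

48

The worst case stops just short of every target: 21 apple, 2 lime, 14 cherry, 8 pear, 2 lemon — 21 + 2 + 14 + 8 + 2 = 47 jellybeans.
One more jellybean must push some flavor to its target, so 47 + 1 = 48.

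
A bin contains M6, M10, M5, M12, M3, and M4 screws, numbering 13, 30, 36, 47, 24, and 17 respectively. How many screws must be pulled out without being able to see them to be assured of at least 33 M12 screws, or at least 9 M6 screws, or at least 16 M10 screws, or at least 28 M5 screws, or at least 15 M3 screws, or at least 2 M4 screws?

98

Each of the 6 sizes has its own threshold; avoid all of them simultaneously.
The worst case stops just short of every target: 8 M6, 15 M10, 27 M5, 32 M12, 14 M3, 1 M4 — 8 + 15 + 27 + 32 + 14 + 1 = 97 screws.
One more screw must push some size to its target, so 97 + 1 = 98.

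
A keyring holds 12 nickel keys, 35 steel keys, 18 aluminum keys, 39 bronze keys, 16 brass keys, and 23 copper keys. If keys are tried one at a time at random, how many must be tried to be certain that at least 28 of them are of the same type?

124

In the worst case we take at most 27 of each type, but all 12 nickel, all 18 aluminum, all 16 brass, and all 23 copper (fewer than 27), giving 12 + 27 + 18 + 27 + 16 + 23 = 123.
One more key then forces some type to 28, so 123 + 1 = 124.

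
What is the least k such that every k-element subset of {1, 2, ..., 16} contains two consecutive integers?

Partition {1, …, 16} into 8 pairs: {1,2}, {3,4}, …, {15,16}.
Choosing 8 integers — say the 8 even numbers 2, 4, …, 16 — takes one from each pair and avoids the property.
Choosing 9 forces two into the same pair by pigeonhole, and those are consecutive. So 9.

9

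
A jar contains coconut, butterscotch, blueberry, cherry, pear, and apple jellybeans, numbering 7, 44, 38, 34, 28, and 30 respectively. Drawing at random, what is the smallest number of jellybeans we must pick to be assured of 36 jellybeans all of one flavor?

170

In the worst case we take at most 35 of each flavor, but all 7 coconut, all 34 cherry, all 28 pear, and all 30 apple (fewer than 35), giving 7 + 35 + 35 + 34 + 28 + 30 = 169.
One more jellybean then forces some flavor to 36, so 169 + 1 = 170.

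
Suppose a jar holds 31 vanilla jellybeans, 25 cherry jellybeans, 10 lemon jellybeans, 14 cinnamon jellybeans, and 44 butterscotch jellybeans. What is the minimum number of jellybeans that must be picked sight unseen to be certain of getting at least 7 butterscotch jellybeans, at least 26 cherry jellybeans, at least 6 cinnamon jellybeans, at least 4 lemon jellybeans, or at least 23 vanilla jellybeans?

62

The worst case stops just short of every target: 22 vanilla, 25 cherry, 3 lemon, 5 cinnamon, 6 butterscotch — 22 + 25 + 3 + 5 + 6 = 61 jellybeans.
One more jellybean must push some flavor to its target, so 61 + 1 = 62.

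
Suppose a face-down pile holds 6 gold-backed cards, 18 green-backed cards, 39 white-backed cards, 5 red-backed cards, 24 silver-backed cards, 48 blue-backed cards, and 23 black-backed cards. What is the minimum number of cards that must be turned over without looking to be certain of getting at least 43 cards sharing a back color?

158

Treat the 7 back colors as pigeonholes.
In the worst case we take at most 42 of each back color, but all 6 gold-backed, all 18 green-backed, all 39 white-backed, all 5 red-backed, all 24 silver-backed, and all 23 black-backed (fewer than 42), giving 6 + 18 + 39 + 5 + 24 + 42 + 23 = 157.
One more card then forces some back color to 43, so 157 + 1 = 158.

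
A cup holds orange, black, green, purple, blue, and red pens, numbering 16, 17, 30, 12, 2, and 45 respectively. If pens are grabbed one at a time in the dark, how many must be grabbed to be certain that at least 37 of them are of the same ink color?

In the worst case we take at most 36 of each ink color, but all 16 orange, all 17 black, all 30 green, all 12 purple, and all 2 blue (fewer than 36), giving 16 + 17 + 30 + 12 + 2 + 36 = 113.
One more pen then forces some ink color to 37, so 113 + 1 = 114.

114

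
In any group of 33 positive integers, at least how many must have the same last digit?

There are 10 possible last digits, which serve as the pigeonholes.
If each of the 10 possible last digits held at most 3, the total would be at most 10 × 3 = 30 < 33, a contradiction.
So at least one holds ⌈33/10⌉ = 4.

4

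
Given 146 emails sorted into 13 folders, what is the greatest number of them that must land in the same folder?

The 146 emails fall into 13 folders.
If each of the 13 folders held at most 11, the total would be at most 13 × 11 = 143 < 146, a contradiction.
So at least one holds ⌈146/13⌉ = 12.

12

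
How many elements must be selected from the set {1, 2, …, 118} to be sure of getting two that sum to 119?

Partition {1, …, 118} into 59 pairs: {1,118}, {2,117}, …, {59,60}.
Choosing 59 integers — say the integers 1 through 59 — takes one from each pair and avoids the property.
Choosing 60 forces two into the same pair by pigeonhole, and those sum to 119. So 60.

60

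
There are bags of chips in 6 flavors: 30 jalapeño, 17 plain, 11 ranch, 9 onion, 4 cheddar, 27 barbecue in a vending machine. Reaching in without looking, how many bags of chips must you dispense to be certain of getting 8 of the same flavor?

40

In the worst case we take at most 7 of each flavor, but all 4 cheddar (fewer than 7), giving 7 + 7 + 7 + 7 + 4 + 7 = 39.
One more bag of chips then forces some flavor to 8, so 39 + 1 = 40.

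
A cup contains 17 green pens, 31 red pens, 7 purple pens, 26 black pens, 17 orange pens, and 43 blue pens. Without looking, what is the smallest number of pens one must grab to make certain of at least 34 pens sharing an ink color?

Treat the 6 ink colors as pigeonholes.
In the worst case we take at most 33 of each ink color, but all 17 green, all 31 red, all 7 purple, all 26 black, and all 17 orange (fewer than 33), giving 17 + 31 + 7 + 26 + 17 + 33 = 131.
One more pen then forces some ink color to 34, so 131 + 1 = 132.

132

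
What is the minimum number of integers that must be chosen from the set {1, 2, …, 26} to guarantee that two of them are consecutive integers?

Partition {1, …, 26} into 13 pairs: {1,2}, {3,4}, …, {25,26}.
Choosing 13 integers — say the 13 even numbers 2, 4, …, 26 — takes one from each pair and avoids the property.
Choosing 14 forces two into the same pair by pigeonhole, and those are consecutive. So 14.

14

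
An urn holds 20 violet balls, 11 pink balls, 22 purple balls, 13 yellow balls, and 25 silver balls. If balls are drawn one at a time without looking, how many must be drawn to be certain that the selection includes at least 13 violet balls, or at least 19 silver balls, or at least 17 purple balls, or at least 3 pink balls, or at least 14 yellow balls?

Each of the 5 colors has its own threshold; avoid all of them simultaneously.
The worst case stops just short of every target: 12 violet, 2 pink, 16 purple, 13 yellow, 18 silver — 12 + 2 + 16 + 13 + 18 = 61 balls.
One more ball must push some color to its target, so 61 + 1 = 62.

62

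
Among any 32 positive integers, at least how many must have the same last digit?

If each of the 10 possible last digits held at most 3, the total would be at most 10 × 3 = 30 < 32, a contradiction.
So at least one holds ⌈32/10⌉ = 4.

4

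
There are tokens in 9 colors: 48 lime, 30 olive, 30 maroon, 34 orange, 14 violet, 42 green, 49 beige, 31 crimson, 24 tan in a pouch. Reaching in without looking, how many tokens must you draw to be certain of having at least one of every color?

289

The hardest color to obtain is violet: we could draw every other token first — 302 − 14 = 288 tokens — without a single violet one.
The next draw must be violet, so 288 + 1 = 289.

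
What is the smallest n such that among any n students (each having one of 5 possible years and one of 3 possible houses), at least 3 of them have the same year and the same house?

There are 5 × 3 = 15 (year, house) combinations acting as pigeonholes.
With 15 × 2 = 30 students we could place exactly 2 in each, with no (year, house) pair reaching 3.
One more forces some (year, house) pair to hold 3, so 30 + 1 = 31.

31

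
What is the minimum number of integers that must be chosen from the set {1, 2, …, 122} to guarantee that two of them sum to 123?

62

Partition {1, …, 122} into 61 pairs: {1,122}, {2,121}, …, {61,62}.
Choosing 61 integers — say the integers 1 through 61 — takes one from each pair and avoids the property.
Choosing 62 forces two into the same pair by pigeonhole, and those sum to 123. So 62.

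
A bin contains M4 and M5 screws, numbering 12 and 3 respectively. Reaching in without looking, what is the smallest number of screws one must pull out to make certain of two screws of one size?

3

The worst case takes 1 screw of each size without reaching 2 of any: 2 × 1 = 2.
The next screw must bring some size to 2, so 2 + 1 = 3.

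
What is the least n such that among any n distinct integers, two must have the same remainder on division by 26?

27

Two integers differ by a multiple of 26 exactly when they share a remainder mod 26.
There are 26 residue classes mod 26, so 26 integers can all lie in distinct classes.
One more integer must repeat a residue, giving a difference divisible by 26. So n = 26 + 1 = 27.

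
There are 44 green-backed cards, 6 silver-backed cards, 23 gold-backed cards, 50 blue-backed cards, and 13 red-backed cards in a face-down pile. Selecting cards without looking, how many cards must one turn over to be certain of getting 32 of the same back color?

105

In the worst case we take at most 31 of each back color, but all 6 silver-backed, all 23 gold-backed, and all 13 red-backed (fewer than 31), giving 31 + 6 + 23 + 31 + 13 = 104.
One more card then forces some back color to 32, so 104 + 1 = 105.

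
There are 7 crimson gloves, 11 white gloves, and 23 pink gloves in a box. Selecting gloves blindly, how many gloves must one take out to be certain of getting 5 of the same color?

Treat the 3 colors as pigeonholes.
The worst case takes 4 gloves of each color without reaching 5 of any: 3 × 4 = 12.
The next glove must bring some color to 5, so 12 + 1 = 13.

13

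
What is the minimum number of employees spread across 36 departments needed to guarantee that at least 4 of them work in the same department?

109

There are 36 departments acting as pigeonholes.
With 36 × 3 = 108 employees we could place exactly 3 in each, with no class reaching 4.
One more forces some class to hold 4, so 108 + 1 = 109.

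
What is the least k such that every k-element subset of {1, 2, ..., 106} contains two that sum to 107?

Partition {1, …, 106} into 53 pairs: {1,106}, {2,105}, …, {53,54}.
Choosing 53 integers — say the integers 1 through 53 — takes one from each pair and avoids the property.
Choosing 54 forces two into the same pair by pigeonhole, and those sum to 107. So 54.

54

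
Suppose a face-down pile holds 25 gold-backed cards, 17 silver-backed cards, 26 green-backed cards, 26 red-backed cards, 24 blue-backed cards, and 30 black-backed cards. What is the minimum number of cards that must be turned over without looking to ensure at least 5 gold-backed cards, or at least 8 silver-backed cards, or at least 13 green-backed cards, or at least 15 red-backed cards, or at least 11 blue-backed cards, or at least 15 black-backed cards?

62

The worst case stops just short of every target: 4 gold-backed, 7 silver-backed, 12 green-backed, 14 red-backed, 10 blue-backed, 14 black-backed — 4 + 7 + 12 + 14 + 10 + 14 = 61 cards.
One more card must push some back color to its target, so 61 + 1 = 62.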